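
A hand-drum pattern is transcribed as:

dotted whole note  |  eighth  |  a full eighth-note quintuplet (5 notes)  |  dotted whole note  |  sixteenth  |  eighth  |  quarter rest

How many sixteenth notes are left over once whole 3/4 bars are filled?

One bar of 3/4 = 12 sixteenth notes.
Convert each value to sixteenth notes: dotted whole note = 24; eighth = 2; a full eighth-note quintuplet (5 notes) (five quintuplet eighths span one half) = 8; dotted whole note = 24; sixteenth = 1; eighth = 2; quarter rest = 4.
Adding: 24 + 2 + 8 + 24 + 1 + 2 + 4 = 65.
65 ÷ 12 = 5 complete bars with 5 sixteenth notes remaining.

5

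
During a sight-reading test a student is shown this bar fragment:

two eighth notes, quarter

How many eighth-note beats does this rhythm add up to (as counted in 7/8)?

4

One eighth-note beat = 2 sixteenth notes.
Express everything in sixteenth notes: eighth note = 2; eighth note = 2; quarter = 4.
Adding: 2 + 2 + 4 = 8.
8 ÷ 2 = 4 beats.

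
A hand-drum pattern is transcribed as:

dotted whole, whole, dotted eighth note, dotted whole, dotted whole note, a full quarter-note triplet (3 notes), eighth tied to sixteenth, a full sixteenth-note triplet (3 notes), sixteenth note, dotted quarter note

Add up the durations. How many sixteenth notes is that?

Each duration in sixteenth notes: dotted whole = 24; whole = 16; dotted eighth note = 3; dotted whole = 24; dotted whole note = 24; a full quarter-note triplet (3 notes) (three triplet quarters span one half) = 8; eighth tied to sixteenth (eighth + sixteenth) = 3; a full sixteenth-note triplet (3 notes) (three triplet sixteenths span one eighth) = 2; sixteenth note = 1; dotted quarter note = 6.
Sum: 24 + 16 + 3 + 24 + 24 + 8 + 3 + 2 + 1 + 6 = 111 sixteenth notes.

111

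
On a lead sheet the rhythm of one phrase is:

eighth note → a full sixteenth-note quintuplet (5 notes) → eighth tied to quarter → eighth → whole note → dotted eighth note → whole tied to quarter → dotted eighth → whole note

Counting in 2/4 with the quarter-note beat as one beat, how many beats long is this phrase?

18

One quarter-note beat = 4 sixteenth notes.
Each duration in sixteenth notes: eighth note = 2; a full sixteenth-note quintuplet (5 notes) (five quintuplet sixteenths span one quarter) = 4; eighth tied to quarter (eighth + quarter) = 6; eighth = 2; whole note = 16; dotted eighth note = 3; whole tied to quarter (whole + quarter) = 20; dotted eighth = 3; whole note = 16.
Sum: 2 + 4 + 6 + 2 + 16 + 3 + 20 + 3 + 16 = 72.
72 ÷ 4 = 18 beats.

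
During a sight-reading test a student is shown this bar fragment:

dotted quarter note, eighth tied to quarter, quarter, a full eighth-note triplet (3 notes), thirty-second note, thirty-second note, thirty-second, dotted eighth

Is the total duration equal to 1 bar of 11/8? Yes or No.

No

One bar of 11/8 = 44 thirty-second notes.
Convert each value to thirty-second notes: dotted quarter note = 12; eighth tied to quarter (eighth + quarter) = 12; quarter = 8; a full eighth-note triplet (3 notes) (three triplet eighths span one quarter) = 8; thirty-second note = 1; thirty-second note = 1; thirty-second = 1; dotted eighth = 6.
Altogether 12 + 12 + 8 + 8 + 1 + 1 + 1 + 6 = 49.
49 exceeds 44, so the answer is No.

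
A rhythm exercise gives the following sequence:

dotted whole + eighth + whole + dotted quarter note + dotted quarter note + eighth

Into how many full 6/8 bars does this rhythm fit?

4

One bar of 6/8 = 6 eighth notes.
In eighth notes: dotted whole = 12; eighth = 1; whole = 8; dotted quarter note = 3; dotted quarter note = 3; eighth = 1.
Sum: 12 + 1 + 8 + 3 + 3 + 1 = 28.
28 ÷ 6 = 4 complete bars with 4 left over.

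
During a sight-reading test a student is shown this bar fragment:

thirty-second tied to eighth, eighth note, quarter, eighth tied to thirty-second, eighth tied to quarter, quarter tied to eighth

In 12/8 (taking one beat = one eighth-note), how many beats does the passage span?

One eighth-note beat = 4 thirty-second notes.
Working in thirty-second notes: thirty-second tied to eighth (thirty-second + eighth) = 5; eighth note = 4; quarter = 8; eighth tied to thirty-second (eighth + thirty-second) = 5; eighth tied to quarter (eighth + quarter) = 12; quarter tied to eighth (quarter + eighth) = 12.
Adding: 5 + 4 + 8 + 5 + 12 + 12 = 46.
46 ÷ 4 = 11.5 beats.

11.5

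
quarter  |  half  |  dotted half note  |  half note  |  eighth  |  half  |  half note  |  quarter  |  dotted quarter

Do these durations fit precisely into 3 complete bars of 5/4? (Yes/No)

One bar of 5/4 = 10 eighth notes, so 3 bars = 30.
Express everything in eighth notes: quarter = 2; half = 4; dotted half note = 6; half note = 4; eighth = 1; half = 4; half note = 4; quarter = 2; dotted quarter = 3.
Altogether 2 + 4 + 6 + 4 + 1 + 4 + 4 + 2 + 3 = 30.
30 equals 30, so the answer is Yes.

Yes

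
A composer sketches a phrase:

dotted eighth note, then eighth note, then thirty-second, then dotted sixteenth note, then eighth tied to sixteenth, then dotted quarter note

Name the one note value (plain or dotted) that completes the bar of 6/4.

half note

The bar of 6/4 = 48 thirty-second notes.
Convert each value to thirty-second notes: dotted eighth note = 6; eighth note = 4; thirty-second = 1; dotted sixteenth note = 3; eighth tied to sixteenth (eighth + sixteenth) = 6; dotted quarter note = 12.
Altogether 6 + 4 + 1 + 3 + 6 + 12 = 32.
Remaining: 48 − 32 = 16 thirty-second notes, which is a half note.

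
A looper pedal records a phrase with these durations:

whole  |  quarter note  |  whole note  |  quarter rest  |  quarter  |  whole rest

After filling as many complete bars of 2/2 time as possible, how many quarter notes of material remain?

One bar of 2/2 = 4 quarter notes.
Each duration in quarter notes: whole = 4; quarter note = 1; whole note = 4; quarter rest = 1; quarter = 1; whole rest = 4.
Sum: 4 + 1 + 4 + 1 + 1 + 4 = 15.
15 ÷ 4 = 3 complete bars with 3 quarter notes remaining.

3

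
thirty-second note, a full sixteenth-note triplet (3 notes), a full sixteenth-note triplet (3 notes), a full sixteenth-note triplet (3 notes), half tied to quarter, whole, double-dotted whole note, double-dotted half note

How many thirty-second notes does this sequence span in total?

Each duration in thirty-second notes: thirty-second note = 1; a full sixteenth-note triplet (3 notes) (three triplet sixteenths span one eighth) = 4; a full sixteenth-note triplet (3 notes) (three triplet sixteenths span one eighth) = 4; a full sixteenth-note triplet (3 notes) (three triplet sixteenths span one eighth) = 4; half tied to quarter (half + quarter) = 24; whole = 32; double-dotted whole note = 56; double-dotted half note = 28.
Sum: 1 + 4 + 4 + 4 + 24 + 32 + 56 + 28 = 153 thirty-second notes.

153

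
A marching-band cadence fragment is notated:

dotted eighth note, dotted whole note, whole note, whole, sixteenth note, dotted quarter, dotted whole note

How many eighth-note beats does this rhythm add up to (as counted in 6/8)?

One eighth-note beat = 2 sixteenth notes.
In sixteenth notes: dotted eighth note = 3; dotted whole note = 24; whole note = 16; whole = 16; sixteenth note = 1; dotted quarter = 6; dotted whole note = 24.
Total: 3 + 24 + 16 + 16 + 1 + 6 + 24 = 90.
90 ÷ 2 = 45 beats.

45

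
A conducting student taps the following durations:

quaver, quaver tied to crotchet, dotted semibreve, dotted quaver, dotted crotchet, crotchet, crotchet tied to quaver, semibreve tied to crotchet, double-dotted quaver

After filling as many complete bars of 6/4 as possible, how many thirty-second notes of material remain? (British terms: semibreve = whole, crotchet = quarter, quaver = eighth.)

5

One bar of 6/4 = 48 thirty-second notes.
Working in thirty-second notes: quaver = 4; quaver tied to crotchet (quaver + crotchet) = 12; dotted semibreve = 48; dotted quaver = 6; dotted crotchet = 12; crotchet = 8; crotchet tied to quaver (crotchet + quaver) = 12; semibreve tied to crotchet (semibreve + crotchet) = 40; double-dotted quaver = 7.
Total: 4 + 12 + 48 + 6 + 12 + 8 + 12 + 40 + 7 = 149.
149 ÷ 48 = 3 complete bars with 5 thirty-second notes remaining.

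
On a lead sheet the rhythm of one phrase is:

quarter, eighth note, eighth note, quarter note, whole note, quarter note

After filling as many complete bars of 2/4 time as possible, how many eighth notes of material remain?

One bar of 2/4 = 4 eighth notes.
Convert each value to eighth notes: quarter = 2; eighth note = 1; eighth note = 1; quarter note = 2; whole note = 8; quarter note = 2.
Sum: 2 + 1 + 1 + 2 + 8 + 2 = 16.
16 ÷ 4 = 4 complete bars with 0 eighth notes remaining.

0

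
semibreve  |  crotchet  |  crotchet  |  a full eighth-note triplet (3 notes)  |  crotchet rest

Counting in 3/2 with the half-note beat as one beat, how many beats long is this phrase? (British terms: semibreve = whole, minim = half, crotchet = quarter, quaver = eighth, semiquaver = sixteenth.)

4

One half-note beat = 2 quarter notes.
Each duration in quarter notes: semibreve = 4; crotchet = 1; crotchet = 1; a full eighth-note triplet (3 notes) (three triplet eighths span one quarter) = 1; crotchet rest = 1.
Altogether 4 + 1 + 1 + 1 + 1 = 8.
8 ÷ 2 = 4 beats.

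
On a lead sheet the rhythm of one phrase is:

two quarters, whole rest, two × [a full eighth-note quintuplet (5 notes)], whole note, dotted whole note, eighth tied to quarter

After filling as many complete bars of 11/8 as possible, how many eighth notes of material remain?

10

One bar of 11/8 = 11 eighth notes.
Each duration in eighth notes: quarter = 2; quarter = 2; whole rest = 8; a full eighth-note quintuplet (5 notes) (five quintuplet eighths span one half) = 4; a full eighth-note quintuplet (5 notes) (five quintuplet eighths span one half) = 4; whole note = 8; dotted whole note = 12; eighth tied to quarter (eighth + quarter) = 3.
Total: 2 + 2 + 8 + 4 + 4 + 8 + 12 + 3 = 43.
43 ÷ 11 = 3 complete bars with 10 eighth notes remaining.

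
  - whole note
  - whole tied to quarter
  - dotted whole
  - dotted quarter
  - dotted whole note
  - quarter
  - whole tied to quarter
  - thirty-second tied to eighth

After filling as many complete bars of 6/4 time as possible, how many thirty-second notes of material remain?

41

One bar of 6/4 = 48 thirty-second notes.
Each duration in thirty-second notes: whole note = 32; whole tied to quarter (whole + quarter) = 40; dotted whole = 48; dotted quarter = 12; dotted whole note = 48; quarter = 8; whole tied to quarter (whole + quarter) = 40; thirty-second tied to eighth (thirty-second + eighth) = 5.
Altogether 32 + 40 + 48 + 12 + 48 + 8 + 40 + 5 = 233.
233 ÷ 48 = 4 complete bars with 41 thirty-second notes remaining.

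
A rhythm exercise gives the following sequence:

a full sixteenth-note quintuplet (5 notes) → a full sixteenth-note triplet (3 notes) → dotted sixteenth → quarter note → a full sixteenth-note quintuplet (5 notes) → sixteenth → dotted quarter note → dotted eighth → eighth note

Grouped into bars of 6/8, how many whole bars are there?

One bar of 6/8 = 24 thirty-second notes.
Each duration in thirty-second notes: a full sixteenth-note quintuplet (5 notes) (five quintuplet sixteenths span one quarter) = 8; a full sixteenth-note triplet (3 notes) (three triplet sixteenths span one eighth) = 4; dotted sixteenth = 3; quarter note = 8; a full sixteenth-note quintuplet (5 notes) (five quintuplet sixteenths span one quarter) = 8; sixteenth = 2; dotted quarter note = 12; dotted eighth = 6; eighth note = 4.
Adding: 8 + 4 + 3 + 8 + 8 + 2 + 12 + 6 + 4 = 55.
55 ÷ 24 = 2 complete bars with 7 left over.

2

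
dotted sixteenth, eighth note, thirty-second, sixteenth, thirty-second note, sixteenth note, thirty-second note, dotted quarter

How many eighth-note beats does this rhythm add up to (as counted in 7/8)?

6.5

One eighth-note beat = 4 thirty-second notes.
Express everything in thirty-second notes: dotted sixteenth = 3; eighth note = 4; thirty-second = 1; sixteenth = 2; thirty-second note = 1; sixteenth note = 2; thirty-second note = 1; dotted quarter = 12.
Adding: 3 + 4 + 1 + 2 + 1 + 2 + 1 + 12 = 26.
26 ÷ 4 = 6.5 beats.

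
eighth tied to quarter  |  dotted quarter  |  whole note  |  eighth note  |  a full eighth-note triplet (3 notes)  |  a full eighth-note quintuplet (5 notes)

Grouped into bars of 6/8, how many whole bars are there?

One bar of 6/8 = 6 eighth notes.
Each duration in eighth notes: eighth tied to quarter (eighth + quarter) = 3; dotted quarter = 3; whole note = 8; eighth note = 1; a full eighth-note triplet (3 notes) (three triplet eighths span one quarter) = 2; a full eighth-note quintuplet (5 notes) (five quintuplet eighths span one half) = 4.
Altogether 3 + 3 + 8 + 1 + 2 + 4 = 21.
21 ÷ 6 = 3 complete bars with 3 left over.

3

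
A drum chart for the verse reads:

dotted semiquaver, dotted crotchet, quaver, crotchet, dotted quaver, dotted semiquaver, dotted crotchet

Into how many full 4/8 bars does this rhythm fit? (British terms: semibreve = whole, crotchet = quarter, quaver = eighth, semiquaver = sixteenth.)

One bar of 4/8 = 16 thirty-second notes.
Each duration in thirty-second notes: dotted semiquaver = 3; dotted crotchet = 12; quaver = 4; crotchet = 8; dotted quaver = 6; dotted semiquaver = 3; dotted crotchet = 12.
Adding: 3 + 12 + 4 + 8 + 6 + 3 + 12 = 48.
48 ÷ 16 = 3 complete bars with 0 left over.

3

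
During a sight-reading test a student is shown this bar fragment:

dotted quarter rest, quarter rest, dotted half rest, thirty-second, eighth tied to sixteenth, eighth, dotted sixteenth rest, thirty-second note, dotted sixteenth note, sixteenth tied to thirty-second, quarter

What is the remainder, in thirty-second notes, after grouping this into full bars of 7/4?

17

One bar of 7/4 = 56 thirty-second notes.
Convert each value to thirty-second notes: dotted quarter rest = 12; quarter rest = 8; dotted half rest = 24; thirty-second = 1; eighth tied to sixteenth (eighth + sixteenth) = 6; eighth = 4; dotted sixteenth rest = 3; thirty-second note = 1; dotted sixteenth note = 3; sixteenth tied to thirty-second (sixteenth + thirty-second) = 3; quarter = 8.
Sum: 12 + 8 + 24 + 1 + 6 + 4 + 3 + 1 + 3 + 3 + 8 = 73.
73 ÷ 56 = 1 complete bar with 17 thirty-second notes remaining.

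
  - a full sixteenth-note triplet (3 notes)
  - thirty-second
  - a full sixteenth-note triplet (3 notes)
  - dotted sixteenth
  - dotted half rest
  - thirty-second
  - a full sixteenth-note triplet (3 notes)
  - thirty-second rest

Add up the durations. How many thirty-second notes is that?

42

Working in thirty-second notes: a full sixteenth-note triplet (3 notes) (three triplet sixteenths span one eighth) = 4; thirty-second = 1; a full sixteenth-note triplet (3 notes) (three triplet sixteenths span one eighth) = 4; dotted sixteenth = 3; dotted half rest = 24; thirty-second = 1; a full sixteenth-note triplet (3 notes) (three triplet sixteenths span one eighth) = 4; thirty-second rest = 1.
Sum: 4 + 1 + 4 + 3 + 24 + 1 + 4 + 1 = 42 thirty-second notes.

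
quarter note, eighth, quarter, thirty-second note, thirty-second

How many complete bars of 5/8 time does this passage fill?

1

One bar of 5/8 = 20 thirty-second notes.
In thirty-second notes: quarter note = 8; eighth = 4; quarter = 8; thirty-second note = 1; thirty-second = 1.
Total: 8 + 4 + 8 + 1 + 1 = 22.
22 ÷ 20 = 1 complete bar with 2 left over.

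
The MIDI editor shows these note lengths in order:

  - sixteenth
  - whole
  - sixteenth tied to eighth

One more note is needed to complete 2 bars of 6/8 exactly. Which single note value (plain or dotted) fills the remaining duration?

2 bars of 6/8 = 24 sixteenth notes.
Each duration in sixteenth notes: sixteenth = 1; whole = 16; sixteenth tied to eighth (sixteenth + eighth) = 3.
Adding: 1 + 16 + 3 = 20.
Remaining: 24 − 20 = 4 sixteenth notes, which is a quarter note.

quarter note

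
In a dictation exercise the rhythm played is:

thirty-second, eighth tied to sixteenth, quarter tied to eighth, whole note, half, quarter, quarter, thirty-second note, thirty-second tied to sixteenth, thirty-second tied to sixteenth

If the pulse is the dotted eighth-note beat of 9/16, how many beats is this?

One dotted eighth-note beat = 6 thirty-second notes.
Express everything in thirty-second notes: thirty-second = 1; eighth tied to sixteenth (eighth + sixteenth) = 6; quarter tied to eighth (quarter + eighth) = 12; whole note = 32; half = 16; quarter = 8; quarter = 8; thirty-second note = 1; thirty-second tied to sixteenth (thirty-second + sixteenth) = 3; thirty-second tied to sixteenth (thirty-second + sixteenth) = 3.
Total: 1 + 6 + 12 + 32 + 16 + 8 + 8 + 1 + 3 + 3 = 90.
90 ÷ 6 = 15 beats.

15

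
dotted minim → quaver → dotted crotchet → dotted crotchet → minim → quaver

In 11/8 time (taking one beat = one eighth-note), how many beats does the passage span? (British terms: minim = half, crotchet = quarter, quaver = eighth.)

18

One eighth-note beat = 2 sixteenth notes.
In sixteenth notes: dotted minim = 12; quaver = 2; dotted crotchet = 6; dotted crotchet = 6; minim = 8; quaver = 2.
Total: 12 + 2 + 6 + 6 + 8 + 2 = 36.
36 ÷ 2 = 18 beats.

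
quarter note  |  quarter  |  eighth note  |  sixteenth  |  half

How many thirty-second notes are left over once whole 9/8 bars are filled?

2

One bar of 9/8 = 18 sixteenth notes.
Working in sixteenth notes: quarter note = 4; quarter = 4; eighth note = 2; sixteenth = 1; half = 8.
Altogether 4 + 4 + 2 + 1 + 8 = 19.
19 ÷ 18 = 1 complete bar with 1 sixteenth note remaining = 2 thirty-second notes.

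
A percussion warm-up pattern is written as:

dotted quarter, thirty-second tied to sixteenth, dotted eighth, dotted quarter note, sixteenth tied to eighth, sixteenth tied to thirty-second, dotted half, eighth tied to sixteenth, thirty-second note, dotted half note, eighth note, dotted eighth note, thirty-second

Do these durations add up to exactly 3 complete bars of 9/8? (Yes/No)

One bar of 9/8 = 36 thirty-second notes, so 3 bars = 108.
Each duration in thirty-second notes: dotted quarter = 12; thirty-second tied to sixteenth (thirty-second + sixteenth) = 3; dotted eighth = 6; dotted quarter note = 12; sixteenth tied to eighth (sixteenth + eighth) = 6; sixteenth tied to thirty-second (sixteenth + thirty-second) = 3; dotted half = 24; eighth tied to sixteenth (eighth + sixteenth) = 6; thirty-second note = 1; dotted half note = 24; eighth note = 4; dotted eighth note = 6; thirty-second = 1.
Altogether 12 + 3 + 6 + 12 + 6 + 3 + 24 + 6 + 1 + 24 + 4 + 6 + 1 = 108.
108 equals 108, so the answer is Yes.

Yes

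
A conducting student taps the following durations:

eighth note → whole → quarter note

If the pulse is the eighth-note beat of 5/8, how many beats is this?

11

One eighth-note beat = 2 sixteenth notes.
In sixteenth notes: eighth note = 2; whole = 16; quarter note = 4.
Total: 2 + 16 + 4 = 22.
22 ÷ 2 = 11 beats.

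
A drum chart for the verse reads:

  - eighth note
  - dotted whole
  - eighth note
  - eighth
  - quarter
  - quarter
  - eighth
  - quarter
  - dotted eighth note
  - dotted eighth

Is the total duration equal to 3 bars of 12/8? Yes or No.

One bar of 12/8 = 24 sixteenth notes, so 3 bars = 72.
Convert each value to sixteenth notes: eighth note = 2; dotted whole = 24; eighth note = 2; eighth = 2; quarter = 4; quarter = 4; eighth = 2; quarter = 4; dotted eighth note = 3; dotted eighth = 3.
Altogether 2 + 24 + 2 + 2 + 4 + 4 + 2 + 4 + 3 + 3 = 50.
50 falls short of 72, so the answer is No.

No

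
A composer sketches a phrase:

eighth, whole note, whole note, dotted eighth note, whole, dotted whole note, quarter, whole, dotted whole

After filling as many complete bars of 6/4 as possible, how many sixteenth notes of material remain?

1

One bar of 6/4 = 24 sixteenth notes.
Convert each value to sixteenth notes: eighth = 2; whole note = 16; whole note = 16; dotted eighth note = 3; whole = 16; dotted whole note = 24; quarter = 4; whole = 16; dotted whole = 24.
Total: 2 + 16 + 16 + 3 + 16 + 24 + 4 + 16 + 24 = 121.
121 ÷ 24 = 5 complete bars with 1 sixteenth note remaining.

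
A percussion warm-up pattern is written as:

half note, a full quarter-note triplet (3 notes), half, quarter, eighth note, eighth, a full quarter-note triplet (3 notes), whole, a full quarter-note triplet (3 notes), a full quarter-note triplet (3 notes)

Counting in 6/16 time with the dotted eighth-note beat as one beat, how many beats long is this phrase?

24

One dotted eighth-note beat = 3 sixteenth notes.
In sixteenth notes: half note = 8; a full quarter-note triplet (3 notes) (three triplet quarters span one half) = 8; half = 8; quarter = 4; eighth note = 2; eighth = 2; a full quarter-note triplet (3 notes) (three triplet quarters span one half) = 8; whole = 16; a full quarter-note triplet (3 notes) (three triplet quarters span one half) = 8; a full quarter-note triplet (3 notes) (three triplet quarters span one half) = 8.
Adding: 8 + 8 + 8 + 4 + 2 + 2 + 8 + 16 + 8 + 8 = 72.
72 ÷ 3 = 24 beats.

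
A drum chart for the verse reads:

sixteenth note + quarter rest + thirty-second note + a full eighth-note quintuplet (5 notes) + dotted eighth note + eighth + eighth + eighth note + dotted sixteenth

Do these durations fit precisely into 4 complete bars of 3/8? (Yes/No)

Yes

One bar of 3/8 = 12 thirty-second notes, so 4 bars = 48.
Working in thirty-second notes: sixteenth note = 2; quarter rest = 8; thirty-second note = 1; a full eighth-note quintuplet (5 notes) (five quintuplet eighths span one half) = 16; dotted eighth note = 6; eighth = 4; eighth = 4; eighth note = 4; dotted sixteenth = 3.
Sum: 2 + 8 + 1 + 16 + 6 + 4 + 4 + 4 + 3 = 48.
48 equals 48, so the answer is Yes.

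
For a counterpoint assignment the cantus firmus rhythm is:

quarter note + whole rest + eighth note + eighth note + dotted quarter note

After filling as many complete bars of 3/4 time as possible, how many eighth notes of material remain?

3

One bar of 3/4 = 6 eighth notes.
Convert each value to eighth notes: quarter note = 2; whole rest = 8; eighth note = 1; eighth note = 1; dotted quarter note = 3.
Adding: 2 + 8 + 1 + 1 + 3 = 15.
15 ÷ 6 = 2 complete bars with 3 eighth notes remaining.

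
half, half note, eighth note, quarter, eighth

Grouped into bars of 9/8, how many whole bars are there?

1

One bar of 9/8 = 9 eighth notes.
Working in eighth notes: half = 4; half note = 4; eighth note = 1; quarter = 2; eighth = 1.
Total: 4 + 4 + 1 + 2 + 1 = 12.
12 ÷ 9 = 1 complete bar with 3 left over.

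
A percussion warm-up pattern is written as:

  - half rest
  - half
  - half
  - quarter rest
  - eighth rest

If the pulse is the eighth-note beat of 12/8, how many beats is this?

15

One eighth-note beat = 2 sixteenth notes.
Convert each value to sixteenth notes: half rest = 8; half = 8; half = 8; quarter rest = 4; eighth rest = 2.
Total: 8 + 8 + 8 + 4 + 2 = 30.
30 ÷ 2 = 15 beats.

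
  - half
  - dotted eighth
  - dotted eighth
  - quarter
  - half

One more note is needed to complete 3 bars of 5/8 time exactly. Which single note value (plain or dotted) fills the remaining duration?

3 bars of 5/8 = 30 sixteenth notes.
In sixteenth notes: half = 8; dotted eighth = 3; dotted eighth = 3; quarter = 4; half = 8.
Sum: 8 + 3 + 3 + 4 + 8 = 26.
Remaining: 30 − 26 = 4 sixteenth notes, which is a quarter note.

quarter note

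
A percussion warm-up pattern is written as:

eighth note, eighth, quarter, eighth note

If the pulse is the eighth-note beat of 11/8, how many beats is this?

One eighth-note beat = 2 sixteenth notes.
In sixteenth notes: eighth note = 2; eighth = 2; quarter = 4; eighth note = 2.
Sum: 2 + 2 + 4 + 2 = 10.
10 ÷ 2 = 5 beats.

5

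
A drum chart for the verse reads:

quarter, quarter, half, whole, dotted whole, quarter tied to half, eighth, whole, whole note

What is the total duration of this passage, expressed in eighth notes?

51

In eighth notes: quarter = 2; quarter = 2; half = 4; whole = 8; dotted whole = 12; quarter tied to half (quarter + half) = 6; eighth = 1; whole = 8; whole note = 8.
Adding: 2 + 2 + 4 + 8 + 12 + 6 + 1 + 8 + 8 = 51 eighth notes.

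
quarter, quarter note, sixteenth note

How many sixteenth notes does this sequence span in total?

9

Each duration in sixteenth notes: quarter = 4; quarter note = 4; sixteenth note = 1.
Altogether 4 + 4 + 1 = 9 sixteenth notes.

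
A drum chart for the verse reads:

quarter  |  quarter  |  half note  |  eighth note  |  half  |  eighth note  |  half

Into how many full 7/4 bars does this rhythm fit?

1

One bar of 7/4 = 14 eighth notes.
In eighth notes: quarter = 2; quarter = 2; half note = 4; eighth note = 1; half = 4; eighth note = 1; half = 4.
Adding: 2 + 2 + 4 + 1 + 4 + 1 + 4 = 18.
18 ÷ 14 = 1 complete bar with 4 left over.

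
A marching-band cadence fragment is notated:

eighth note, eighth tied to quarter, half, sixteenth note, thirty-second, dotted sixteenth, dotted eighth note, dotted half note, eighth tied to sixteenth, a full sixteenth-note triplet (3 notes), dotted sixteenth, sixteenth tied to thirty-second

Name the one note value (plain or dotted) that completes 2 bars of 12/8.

dotted quarter note

2 bars of 12/8 = 96 thirty-second notes.
In thirty-second notes: eighth note = 4; eighth tied to quarter (eighth + quarter) = 12; half = 16; sixteenth note = 2; thirty-second = 1; dotted sixteenth = 3; dotted eighth note = 6; dotted half note = 24; eighth tied to sixteenth (eighth + sixteenth) = 6; a full sixteenth-note triplet (3 notes) (three triplet sixteenths span one eighth) = 4; dotted sixteenth = 3; sixteenth tied to thirty-second (sixteenth + thirty-second) = 3.
Total: 4 + 12 + 16 + 2 + 1 + 3 + 6 + 24 + 6 + 4 + 3 + 3 = 84.
Remaining: 96 − 84 = 12 thirty-second notes, which is a dotted quarter note.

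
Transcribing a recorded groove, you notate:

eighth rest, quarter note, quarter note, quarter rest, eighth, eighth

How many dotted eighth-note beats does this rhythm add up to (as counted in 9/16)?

6

One dotted eighth-note beat = 3 sixteenth notes.
In sixteenth notes: eighth rest = 2; quarter note = 4; quarter note = 4; quarter rest = 4; eighth = 2; eighth = 2.
Sum: 2 + 4 + 4 + 4 + 2 + 2 = 18.
18 ÷ 3 = 6 beats.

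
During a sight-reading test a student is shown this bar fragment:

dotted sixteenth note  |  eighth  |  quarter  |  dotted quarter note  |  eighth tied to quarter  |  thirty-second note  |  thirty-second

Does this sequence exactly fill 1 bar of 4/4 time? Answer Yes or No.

No

One bar of 4/4 = 32 thirty-second notes.
In thirty-second notes: dotted sixteenth note = 3; eighth = 4; quarter = 8; dotted quarter note = 12; eighth tied to quarter (eighth + quarter) = 12; thirty-second note = 1; thirty-second = 1.
Adding: 3 + 4 + 8 + 12 + 12 + 1 + 1 = 41.
41 exceeds 32, so the answer is No.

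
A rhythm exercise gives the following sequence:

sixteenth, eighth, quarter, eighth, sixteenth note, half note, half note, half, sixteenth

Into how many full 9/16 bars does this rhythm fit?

3

One bar of 9/16 = 9 sixteenth notes.
Express everything in sixteenth notes: sixteenth = 1; eighth = 2; quarter = 4; eighth = 2; sixteenth note = 1; half note = 8; half note = 8; half = 8; sixteenth = 1.
Total: 1 + 2 + 4 + 2 + 1 + 8 + 8 + 8 + 1 = 35.
35 ÷ 9 = 3 complete bars with 8 left over.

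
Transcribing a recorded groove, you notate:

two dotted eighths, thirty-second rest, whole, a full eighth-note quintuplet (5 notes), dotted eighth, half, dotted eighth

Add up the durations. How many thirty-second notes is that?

In thirty-second notes: dotted eighth = 6; dotted eighth = 6; thirty-second rest = 1; whole = 32; a full eighth-note quintuplet (5 notes) (five quintuplet eighths span one half) = 16; dotted eighth = 6; half = 16; dotted eighth = 6.
Sum: 6 + 6 + 1 + 32 + 16 + 6 + 16 + 6 = 89 thirty-second notes.

89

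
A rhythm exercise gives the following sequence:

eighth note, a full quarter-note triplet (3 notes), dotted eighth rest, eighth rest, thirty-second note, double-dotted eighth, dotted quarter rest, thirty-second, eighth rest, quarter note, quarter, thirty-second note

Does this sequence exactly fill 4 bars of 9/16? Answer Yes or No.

One bar of 9/16 = 18 thirty-second notes, so 4 bars = 72.
Working in thirty-second notes: eighth note = 4; a full quarter-note triplet (3 notes) (three triplet quarters span one half) = 16; dotted eighth rest = 6; eighth rest = 4; thirty-second note = 1; double-dotted eighth = 7; dotted quarter rest = 12; thirty-second = 1; eighth rest = 4; quarter note = 8; quarter = 8; thirty-second note = 1.
Altogether 4 + 16 + 6 + 4 + 1 + 7 + 12 + 1 + 4 + 8 + 8 + 1 = 72.
72 equals 72, so the answer is Yes.

Yes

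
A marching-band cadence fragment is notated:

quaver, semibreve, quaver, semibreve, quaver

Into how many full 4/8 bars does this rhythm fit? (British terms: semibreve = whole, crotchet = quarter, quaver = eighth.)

One bar of 4/8 = 4 eighth notes.
Each duration in eighth notes: quaver = 1; semibreve = 8; quaver = 1; semibreve = 8; quaver = 1.
Altogether 1 + 8 + 1 + 8 + 1 = 19.
19 ÷ 4 = 4 complete bars with 3 left over.

4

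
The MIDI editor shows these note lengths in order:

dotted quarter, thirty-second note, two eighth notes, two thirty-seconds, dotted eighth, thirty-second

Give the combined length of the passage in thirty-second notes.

30

Express everything in thirty-second notes: dotted quarter = 12; thirty-second note = 1; eighth note = 4; eighth note = 4; thirty-second = 1; thirty-second = 1; dotted eighth = 6; thirty-second = 1.
Adding: 12 + 1 + 4 + 4 + 1 + 1 + 6 + 1 = 30 thirty-second notes.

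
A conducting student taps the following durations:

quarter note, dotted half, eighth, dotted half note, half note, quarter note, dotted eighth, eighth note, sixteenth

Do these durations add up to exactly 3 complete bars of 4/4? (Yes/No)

Yes

One bar of 4/4 = 16 sixteenth notes, so 3 bars = 48.
In sixteenth notes: quarter note = 4; dotted half = 12; eighth = 2; dotted half note = 12; half note = 8; quarter note = 4; dotted eighth = 3; eighth note = 2; sixteenth = 1.
Altogether 4 + 12 + 2 + 12 + 8 + 4 + 3 + 2 + 1 = 48.
48 equals 48, so the answer is Yes.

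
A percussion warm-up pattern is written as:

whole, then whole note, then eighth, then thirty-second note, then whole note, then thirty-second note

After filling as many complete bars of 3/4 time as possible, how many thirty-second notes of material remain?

One bar of 3/4 = 24 thirty-second notes.
Express everything in thirty-second notes: whole = 32; whole note = 32; eighth = 4; thirty-second note = 1; whole note = 32; thirty-second note = 1.
Altogether 32 + 32 + 4 + 1 + 32 + 1 = 102.
102 ÷ 24 = 4 complete bars with 6 thirty-second notes remaining.

6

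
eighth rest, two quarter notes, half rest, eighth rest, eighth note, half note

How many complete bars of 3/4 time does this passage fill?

2

One bar of 3/4 = 6 eighth notes.
Each duration in eighth notes: eighth rest = 1; quarter note = 2; quarter note = 2; half rest = 4; eighth rest = 1; eighth note = 1; half note = 4.
Altogether 1 + 2 + 2 + 4 + 1 + 1 + 4 = 15.
15 ÷ 6 = 2 complete bars with 3 left over.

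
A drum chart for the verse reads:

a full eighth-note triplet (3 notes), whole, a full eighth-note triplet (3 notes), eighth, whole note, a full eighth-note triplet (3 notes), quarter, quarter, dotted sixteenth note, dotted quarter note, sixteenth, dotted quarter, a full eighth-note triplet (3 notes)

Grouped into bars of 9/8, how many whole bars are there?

One bar of 9/8 = 36 thirty-second notes.
In thirty-second notes: a full eighth-note triplet (3 notes) (three triplet eighths span one quarter) = 8; whole = 32; a full eighth-note triplet (3 notes) (three triplet eighths span one quarter) = 8; eighth = 4; whole note = 32; a full eighth-note triplet (3 notes) (three triplet eighths span one quarter) = 8; quarter = 8; quarter = 8; dotted sixteenth note = 3; dotted quarter note = 12; sixteenth = 2; dotted quarter = 12; a full eighth-note triplet (3 notes) (three triplet eighths span one quarter) = 8.
Total: 8 + 32 + 8 + 4 + 32 + 8 + 8 + 8 + 3 + 12 + 2 + 12 + 8 = 145.
145 ÷ 36 = 4 complete bars with 1 left over.

4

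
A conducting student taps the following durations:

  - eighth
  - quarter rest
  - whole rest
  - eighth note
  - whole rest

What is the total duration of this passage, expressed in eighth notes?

20

Express everything in eighth notes: eighth = 1; quarter rest = 2; whole rest = 8; eighth note = 1; whole rest = 8.
Total: 1 + 2 + 8 + 1 + 8 = 20 eighth notes.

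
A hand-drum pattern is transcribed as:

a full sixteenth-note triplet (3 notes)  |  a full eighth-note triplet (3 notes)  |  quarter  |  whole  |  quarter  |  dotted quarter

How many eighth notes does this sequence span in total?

Working in eighth notes: a full sixteenth-note triplet (3 notes) (three triplet sixteenths span one eighth) = 1; a full eighth-note triplet (3 notes) (three triplet eighths span one quarter) = 2; quarter = 2; whole = 8; quarter = 2; dotted quarter = 3.
Adding: 1 + 2 + 2 + 8 + 2 + 3 = 18 eighth notes.

18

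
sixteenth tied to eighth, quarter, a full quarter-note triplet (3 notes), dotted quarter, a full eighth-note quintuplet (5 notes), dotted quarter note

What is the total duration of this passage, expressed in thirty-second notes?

In thirty-second notes: sixteenth tied to eighth (sixteenth + eighth) = 6; quarter = 8; a full quarter-note triplet (3 notes) (three triplet quarters span one half) = 16; dotted quarter = 12; a full eighth-note quintuplet (5 notes) (five quintuplet eighths span one half) = 16; dotted quarter note = 12.
Sum: 6 + 8 + 16 + 12 + 16 + 12 = 70 thirty-second notes.

70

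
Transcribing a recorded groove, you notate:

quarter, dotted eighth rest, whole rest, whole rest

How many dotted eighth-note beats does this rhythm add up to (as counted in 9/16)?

One dotted eighth-note beat = 3 sixteenth notes.
In sixteenth notes: quarter = 4; dotted eighth rest = 3; whole rest = 16; whole rest = 16.
Total: 4 + 3 + 16 + 16 = 39.
39 ÷ 3 = 13 beats.

13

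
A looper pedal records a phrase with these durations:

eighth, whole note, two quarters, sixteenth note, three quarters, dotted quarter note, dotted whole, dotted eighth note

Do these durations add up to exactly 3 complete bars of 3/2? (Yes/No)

Yes

One bar of 3/2 = 24 sixteenth notes, so 3 bars = 72.
Express everything in sixteenth notes: eighth = 2; whole note = 16; quarter = 4; quarter = 4; sixteenth note = 1; quarter = 4; quarter = 4; quarter = 4; dotted quarter note = 6; dotted whole = 24; dotted eighth note = 3.
Total: 2 + 16 + 4 + 4 + 1 + 4 + 4 + 4 + 6 + 24 + 3 = 72.
72 equals 72, so the answer is Yes.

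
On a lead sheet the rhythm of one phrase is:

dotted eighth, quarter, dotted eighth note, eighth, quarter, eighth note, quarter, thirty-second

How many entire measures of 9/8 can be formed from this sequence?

1

One bar of 9/8 = 36 thirty-second notes.
Working in thirty-second notes: dotted eighth = 6; quarter = 8; dotted eighth note = 6; eighth = 4; quarter = 8; eighth note = 4; quarter = 8; thirty-second = 1.
Adding: 6 + 8 + 6 + 4 + 8 + 4 + 8 + 1 = 45.
45 ÷ 36 = 1 complete bar with 9 left over.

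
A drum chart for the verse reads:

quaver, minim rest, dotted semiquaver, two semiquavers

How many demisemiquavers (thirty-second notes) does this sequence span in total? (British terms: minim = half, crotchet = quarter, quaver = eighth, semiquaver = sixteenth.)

Working in thirty-second notes: quaver = 4; minim rest = 16; dotted semiquaver = 3; semiquaver = 2; semiquaver = 2.
Total: 4 + 16 + 3 + 2 + 2 = 27 thirty-second notes.

27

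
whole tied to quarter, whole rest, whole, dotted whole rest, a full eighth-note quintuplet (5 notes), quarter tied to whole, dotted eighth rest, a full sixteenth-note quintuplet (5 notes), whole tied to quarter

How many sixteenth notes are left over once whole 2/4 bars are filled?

3

One bar of 2/4 = 8 sixteenth notes.
Each duration in sixteenth notes: whole tied to quarter (whole + quarter) = 20; whole rest = 16; whole = 16; dotted whole rest = 24; a full eighth-note quintuplet (5 notes) (five quintuplet eighths span one half) = 8; quarter tied to whole (quarter + whole) = 20; dotted eighth rest = 3; a full sixteenth-note quintuplet (5 notes) (five quintuplet sixteenths span one quarter) = 4; whole tied to quarter (whole + quarter) = 20.
Sum: 20 + 16 + 16 + 24 + 8 + 20 + 3 + 4 + 20 = 131.
131 ÷ 8 = 16 complete bars with 3 sixteenth notes remaining.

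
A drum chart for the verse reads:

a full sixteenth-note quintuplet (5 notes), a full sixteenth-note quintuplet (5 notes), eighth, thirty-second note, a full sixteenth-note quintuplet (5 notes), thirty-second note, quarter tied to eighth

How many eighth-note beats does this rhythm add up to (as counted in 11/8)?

10.5

One eighth-note beat = 4 thirty-second notes.
Express everything in thirty-second notes: a full sixteenth-note quintuplet (5 notes) (five quintuplet sixteenths span one quarter) = 8; a full sixteenth-note quintuplet (5 notes) (five quintuplet sixteenths span one quarter) = 8; eighth = 4; thirty-second note = 1; a full sixteenth-note quintuplet (5 notes) (five quintuplet sixteenths span one quarter) = 8; thirty-second note = 1; quarter tied to eighth (quarter + eighth) = 12.
Sum: 8 + 8 + 4 + 1 + 8 + 1 + 12 = 42.
42 ÷ 4 = 10.5 beats.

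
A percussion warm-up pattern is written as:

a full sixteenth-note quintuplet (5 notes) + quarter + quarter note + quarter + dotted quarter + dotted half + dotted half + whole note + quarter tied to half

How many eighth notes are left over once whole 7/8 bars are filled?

2

One bar of 7/8 = 7 eighth notes.
In eighth notes: a full sixteenth-note quintuplet (5 notes) (five quintuplet sixteenths span one quarter) = 2; quarter = 2; quarter note = 2; quarter = 2; dotted quarter = 3; dotted half = 6; dotted half = 6; whole note = 8; quarter tied to half (quarter + half) = 6.
Adding: 2 + 2 + 2 + 2 + 3 + 6 + 6 + 8 + 6 = 37.
37 ÷ 7 = 5 complete bars with 2 eighth notes remaining.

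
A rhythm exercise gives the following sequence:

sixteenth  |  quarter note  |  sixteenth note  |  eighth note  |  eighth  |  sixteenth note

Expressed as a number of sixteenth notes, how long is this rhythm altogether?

11

Express everything in sixteenth notes: sixteenth = 1; quarter note = 4; sixteenth note = 1; eighth note = 2; eighth = 2; sixteenth note = 1.
Sum: 1 + 4 + 1 + 2 + 2 + 1 = 11 sixteenth notes.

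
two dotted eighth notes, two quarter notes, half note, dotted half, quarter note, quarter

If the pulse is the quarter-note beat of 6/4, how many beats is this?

One quarter-note beat = 4 sixteenth notes.
Convert each value to sixteenth notes: dotted eighth note = 3; dotted eighth note = 3; quarter note = 4; quarter note = 4; half note = 8; dotted half = 12; quarter note = 4; quarter = 4.
Altogether 3 + 3 + 4 + 4 + 8 + 12 + 4 + 4 = 42.
42 ÷ 4 = 10.5 beats.

10.5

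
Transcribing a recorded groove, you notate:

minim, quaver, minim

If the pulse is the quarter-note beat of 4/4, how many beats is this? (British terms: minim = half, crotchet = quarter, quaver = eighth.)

4.5

One quarter-note beat = 2 eighth notes.
Express everything in eighth notes: minim = 4; quaver = 1; minim = 4.
Sum: 4 + 1 + 4 = 9.
9 ÷ 2 = 4.5 beats.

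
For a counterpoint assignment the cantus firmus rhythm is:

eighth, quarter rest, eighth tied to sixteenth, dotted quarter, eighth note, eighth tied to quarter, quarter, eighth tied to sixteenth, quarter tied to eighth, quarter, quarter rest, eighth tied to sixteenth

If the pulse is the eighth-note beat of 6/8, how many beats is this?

One eighth-note beat = 2 sixteenth notes.
Each duration in sixteenth notes: eighth = 2; quarter rest = 4; eighth tied to sixteenth (eighth + sixteenth) = 3; dotted quarter = 6; eighth note = 2; eighth tied to quarter (eighth + quarter) = 6; quarter = 4; eighth tied to sixteenth (eighth + sixteenth) = 3; quarter tied to eighth (quarter + eighth) = 6; quarter = 4; quarter rest = 4; eighth tied to sixteenth (eighth + sixteenth) = 3.
Adding: 2 + 4 + 3 + 6 + 2 + 6 + 4 + 3 + 6 + 4 + 4 + 3 = 47.
47 ÷ 2 = 23.5 beats.

23.5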